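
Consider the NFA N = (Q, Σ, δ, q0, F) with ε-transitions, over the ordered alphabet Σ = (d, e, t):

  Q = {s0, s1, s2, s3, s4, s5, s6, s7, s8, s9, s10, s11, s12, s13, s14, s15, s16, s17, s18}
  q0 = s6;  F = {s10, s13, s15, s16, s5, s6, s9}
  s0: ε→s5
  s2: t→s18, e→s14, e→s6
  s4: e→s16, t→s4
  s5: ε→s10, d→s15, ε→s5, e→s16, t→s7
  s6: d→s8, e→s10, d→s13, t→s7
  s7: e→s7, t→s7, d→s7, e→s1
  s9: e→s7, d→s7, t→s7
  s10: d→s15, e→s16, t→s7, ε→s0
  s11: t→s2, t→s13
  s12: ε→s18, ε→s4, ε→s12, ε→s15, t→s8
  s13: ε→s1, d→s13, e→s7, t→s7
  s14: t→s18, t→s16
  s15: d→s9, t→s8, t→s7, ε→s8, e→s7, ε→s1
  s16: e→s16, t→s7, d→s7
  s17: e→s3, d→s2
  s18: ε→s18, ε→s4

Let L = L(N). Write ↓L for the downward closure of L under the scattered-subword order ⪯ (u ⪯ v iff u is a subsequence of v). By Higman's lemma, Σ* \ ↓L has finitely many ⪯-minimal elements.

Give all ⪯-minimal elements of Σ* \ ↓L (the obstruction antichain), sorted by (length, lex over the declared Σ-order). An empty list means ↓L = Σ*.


|Q|=19, |F|=7, |δ|=52 (13 ε).
min D↑ (7 st, q0=0, F={3}): 0:d→1,e→2,t→3 1:d→1,e→3,t→3 2:d→4,e→5,t→3 3:d→3,e→3,t→3 4:d→6,e→3,t→3 5:d→3,e→5,t→3 6:d→3,e→3,t→3.
't': N↓-sim [11, 3] end={s1,s7,s8} — reject; 1/1 single-dels accept.
'de': N↓-sim [11, 6, 2] end={s1,s7} ∉↓L; 2/2 deletions ∈↓L.
'eed': run [11, 9, 3, 2] end={s1,s7} rej; 3/3 single-dels accept.
'eddd': run [11, 9, 5, 3, 2] end={s1,s7} ∉↓L; 4/4 single-dels accept.
4 words, ⪯-incomp.

A = [t, de, eed, eddd].


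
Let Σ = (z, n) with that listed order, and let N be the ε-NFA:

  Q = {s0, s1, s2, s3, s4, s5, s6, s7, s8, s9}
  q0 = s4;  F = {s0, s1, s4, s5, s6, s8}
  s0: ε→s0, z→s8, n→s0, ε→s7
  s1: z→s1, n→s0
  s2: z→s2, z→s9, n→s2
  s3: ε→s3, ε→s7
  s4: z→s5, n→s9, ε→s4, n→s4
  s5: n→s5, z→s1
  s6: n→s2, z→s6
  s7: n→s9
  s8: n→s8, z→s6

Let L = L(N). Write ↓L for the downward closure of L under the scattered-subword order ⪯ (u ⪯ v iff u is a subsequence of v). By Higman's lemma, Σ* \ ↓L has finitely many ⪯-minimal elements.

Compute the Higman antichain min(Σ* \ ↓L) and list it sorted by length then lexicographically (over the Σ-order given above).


A = [zznzzn].

|Q|=10, |F|=6, |δ|=22 (5 ε).
min D↑ (7 st, q0=0, F={6}): 0:z→1,n→0 1:z→2,n→1 2:z→2,n→3 3:z→4,n→3 4:z→5,n→4 5:z→5,n→6 6:z→6,n→6 [Hopcroft].
'zznzzn': run [9, 8, 7, 6, 4, 3, 2] end={s2,s9} ∉↓L; 6/6 deletions ∈↓L.
1 obstructions.


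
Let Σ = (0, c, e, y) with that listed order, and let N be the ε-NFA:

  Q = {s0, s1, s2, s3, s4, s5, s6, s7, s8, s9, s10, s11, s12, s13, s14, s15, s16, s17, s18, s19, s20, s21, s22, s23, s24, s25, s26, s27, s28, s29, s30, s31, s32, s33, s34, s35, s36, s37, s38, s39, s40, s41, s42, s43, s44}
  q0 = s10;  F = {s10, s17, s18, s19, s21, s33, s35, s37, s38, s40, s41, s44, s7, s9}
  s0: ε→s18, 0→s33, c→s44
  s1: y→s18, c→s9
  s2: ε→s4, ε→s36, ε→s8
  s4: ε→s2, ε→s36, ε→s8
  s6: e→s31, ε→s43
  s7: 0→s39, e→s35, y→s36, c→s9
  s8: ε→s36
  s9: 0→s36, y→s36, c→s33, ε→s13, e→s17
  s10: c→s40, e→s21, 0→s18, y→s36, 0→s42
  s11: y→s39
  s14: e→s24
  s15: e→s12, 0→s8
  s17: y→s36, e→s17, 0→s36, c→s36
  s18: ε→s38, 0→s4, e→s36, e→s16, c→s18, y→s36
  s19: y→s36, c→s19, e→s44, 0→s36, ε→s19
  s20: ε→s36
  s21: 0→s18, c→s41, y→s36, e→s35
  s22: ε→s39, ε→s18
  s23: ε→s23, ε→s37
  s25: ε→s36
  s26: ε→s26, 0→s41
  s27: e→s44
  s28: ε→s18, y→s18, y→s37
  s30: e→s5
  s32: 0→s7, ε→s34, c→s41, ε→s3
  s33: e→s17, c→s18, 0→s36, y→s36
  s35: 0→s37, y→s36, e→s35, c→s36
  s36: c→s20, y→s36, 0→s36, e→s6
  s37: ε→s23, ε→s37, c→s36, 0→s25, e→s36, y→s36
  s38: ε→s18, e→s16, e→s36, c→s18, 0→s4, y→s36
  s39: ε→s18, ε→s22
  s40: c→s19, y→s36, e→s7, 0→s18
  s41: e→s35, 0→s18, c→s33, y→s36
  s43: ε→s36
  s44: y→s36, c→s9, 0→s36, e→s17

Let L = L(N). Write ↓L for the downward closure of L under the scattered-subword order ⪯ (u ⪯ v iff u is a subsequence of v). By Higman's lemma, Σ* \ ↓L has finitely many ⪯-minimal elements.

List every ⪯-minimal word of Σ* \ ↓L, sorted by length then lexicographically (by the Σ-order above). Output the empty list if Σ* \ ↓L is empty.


|Q|=45, |F|=14, |δ|=107 (28 ε).
min D↑ (14 st, q0=0, F={4}): 0:0→1,c→2,e→3,y→4 1:0→4,c→1,e→4,y→4 2:0→1,c→5,e→6,y→4 3:0→1,c→7,e→8,y→4 4:0→4,c→4,e→4,y→4 5:0→4,c→5,e→9,y→4 6:0→1,c→10,e→8,y→4 7:0→1,c→11,e→8,y→4 8:0→12,c→4,e→8,y→4 9:0→4,c→10,e→13,y→4 10:0→4,c→11,e→13,y→4 11:0→4,c→1,e→13,y→4 12:0→4,c→4,e→4,y→4 13:0→4,c→4,e→13,y→4 (ε-aug+det+¬).
'y': run [29, 5] end={s20,s31,s36,s43,s6} rej; 1/1 single-dels accept.
'00': run [29, 17, 9] end={s2,s20,s25,s31,s36,s4,s43,s6,s8} ∉↓L; 2/2 single-dels accept.
'0e': |S_i|=[29, 17, 6] end={s16,s20,s31,s36,s43,s6} — reject; 2/2 single-dels accept.
'cc0': |S_i|=[29, 26, 17, 8] end={s2,s20,s31,s36,s4,s43,s6,s8} rej; 3/3 single-dels accept.
'eec': run [29, 25, 11, 5] end={s20,s31,s36,s43,s6} — reject; 3/3 del acc.
'eccce': N↓-sim [29, 25, 20, 13, 11, 6] end={s16,s20,s31,s36,s43,s6} — reject; 5/5 single-dels accept.
6 minimals (antichain).

Antichain: [y, 00, 0e, cc0, eec, eccce].


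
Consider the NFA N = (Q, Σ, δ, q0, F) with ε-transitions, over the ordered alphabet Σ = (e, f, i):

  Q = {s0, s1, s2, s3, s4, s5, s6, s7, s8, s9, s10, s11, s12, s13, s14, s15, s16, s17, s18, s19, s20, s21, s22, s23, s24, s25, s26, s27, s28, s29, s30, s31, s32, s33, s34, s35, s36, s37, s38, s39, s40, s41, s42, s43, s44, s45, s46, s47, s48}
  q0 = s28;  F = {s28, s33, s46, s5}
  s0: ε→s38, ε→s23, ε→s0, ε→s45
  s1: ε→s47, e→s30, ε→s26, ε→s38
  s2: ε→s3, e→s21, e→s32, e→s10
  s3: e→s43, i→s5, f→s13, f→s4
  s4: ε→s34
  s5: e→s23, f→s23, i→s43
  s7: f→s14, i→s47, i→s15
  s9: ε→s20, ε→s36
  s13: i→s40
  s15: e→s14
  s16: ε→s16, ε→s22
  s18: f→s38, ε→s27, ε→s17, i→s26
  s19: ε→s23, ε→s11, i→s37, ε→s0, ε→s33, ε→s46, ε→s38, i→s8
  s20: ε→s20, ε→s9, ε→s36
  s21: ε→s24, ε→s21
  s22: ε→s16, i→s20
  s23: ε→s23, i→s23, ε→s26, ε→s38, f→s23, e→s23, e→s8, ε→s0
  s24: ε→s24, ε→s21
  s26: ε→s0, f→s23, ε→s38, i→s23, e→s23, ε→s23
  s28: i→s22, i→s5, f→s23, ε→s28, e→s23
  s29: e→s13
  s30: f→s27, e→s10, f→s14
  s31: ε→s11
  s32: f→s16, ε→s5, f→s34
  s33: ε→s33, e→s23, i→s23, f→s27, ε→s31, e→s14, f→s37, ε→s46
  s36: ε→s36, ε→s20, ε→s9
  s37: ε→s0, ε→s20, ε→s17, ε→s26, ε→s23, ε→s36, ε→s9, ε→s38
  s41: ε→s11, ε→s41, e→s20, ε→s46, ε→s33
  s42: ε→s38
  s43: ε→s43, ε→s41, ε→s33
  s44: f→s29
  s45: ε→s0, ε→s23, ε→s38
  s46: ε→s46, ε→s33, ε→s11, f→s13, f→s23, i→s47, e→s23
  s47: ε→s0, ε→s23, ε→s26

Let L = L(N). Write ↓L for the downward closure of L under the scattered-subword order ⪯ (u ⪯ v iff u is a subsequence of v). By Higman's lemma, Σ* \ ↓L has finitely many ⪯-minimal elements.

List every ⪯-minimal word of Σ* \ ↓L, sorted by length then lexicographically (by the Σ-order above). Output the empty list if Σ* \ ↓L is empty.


|Q|=49, |F|=4, |δ|=119 (70 ε).
min D↑ (4 st, q0=0, F={1}): 0:e→1,f→1,i→2 1:e→1,f→1,i→1 2:e→1,f→1,i→3 3:e→1,f→1,i→1 [Hopcroft].
'e': |S_i|=[26, 10] end={s0,s14,s20,s23,s26,s36,s38,s45,s8,s9} — reject; 1/1 single-dels accept.
'f': |S_i|=[26, 14] end={s0,s13,s17,s20,s23,s26,s27,s36,s37,s38,s40,s45,…} rej; 1/1 del acc.
'iii': |S_i|=[26, 25, 22, 8] end={s0,s23,s26,s38,s40,s45,s47,s8} ∉↓L; 3/3 single-dels accept.
3 minimals (antichain).

A = [e, f, iii].


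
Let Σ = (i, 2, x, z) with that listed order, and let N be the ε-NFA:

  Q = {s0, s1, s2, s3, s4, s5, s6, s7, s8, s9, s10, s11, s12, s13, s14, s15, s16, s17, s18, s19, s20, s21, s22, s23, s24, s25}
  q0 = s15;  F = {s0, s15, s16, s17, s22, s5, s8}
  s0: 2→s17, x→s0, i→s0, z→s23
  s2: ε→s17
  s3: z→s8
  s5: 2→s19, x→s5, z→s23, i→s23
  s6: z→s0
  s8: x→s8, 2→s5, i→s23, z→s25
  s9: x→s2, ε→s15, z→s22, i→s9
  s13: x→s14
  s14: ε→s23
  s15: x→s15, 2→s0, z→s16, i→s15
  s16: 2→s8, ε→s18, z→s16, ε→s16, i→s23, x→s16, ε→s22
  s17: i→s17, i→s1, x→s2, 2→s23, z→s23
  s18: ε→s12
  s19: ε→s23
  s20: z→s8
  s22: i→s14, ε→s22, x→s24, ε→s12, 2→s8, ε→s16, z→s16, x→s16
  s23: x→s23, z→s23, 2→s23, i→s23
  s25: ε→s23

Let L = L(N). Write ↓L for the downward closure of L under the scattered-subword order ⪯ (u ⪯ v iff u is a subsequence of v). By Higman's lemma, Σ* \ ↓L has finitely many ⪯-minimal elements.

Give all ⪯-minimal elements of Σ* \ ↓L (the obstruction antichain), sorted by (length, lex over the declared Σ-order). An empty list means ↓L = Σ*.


min(Σ*\↓L) = [2z, zi, 222].

|Q|=26, |F|=7, |δ|=53 (12 ε).
min D↑ (7 st, q0=0, F={4}): 0:i→0,2→1,x→0,z→2 1:i→1,2→3,x→1,z→4 2:i→4,2→5,x→2,z→2 3:i→3,2→4,x→3,z→4 4:i→4,2→4,x→4,z→4 5:i→4,2→6,x→5,z→4 6:i→4,2→4,x→6,z→4 [Hopcroft].
'2z': |S_i|=[16, 9, 2] end={s23,s25} — reject; 2/2 deletions ∈↓L.
'zi': N↓-sim [16, 11, 2] end={s14,s23} ∉↓L; 2/2 del acc.
'222': run [16, 9, 6, 2] end={s19,s23} ∉↓L; 3/3 deletions ∈↓L.
3 words, ⪯-incomp.


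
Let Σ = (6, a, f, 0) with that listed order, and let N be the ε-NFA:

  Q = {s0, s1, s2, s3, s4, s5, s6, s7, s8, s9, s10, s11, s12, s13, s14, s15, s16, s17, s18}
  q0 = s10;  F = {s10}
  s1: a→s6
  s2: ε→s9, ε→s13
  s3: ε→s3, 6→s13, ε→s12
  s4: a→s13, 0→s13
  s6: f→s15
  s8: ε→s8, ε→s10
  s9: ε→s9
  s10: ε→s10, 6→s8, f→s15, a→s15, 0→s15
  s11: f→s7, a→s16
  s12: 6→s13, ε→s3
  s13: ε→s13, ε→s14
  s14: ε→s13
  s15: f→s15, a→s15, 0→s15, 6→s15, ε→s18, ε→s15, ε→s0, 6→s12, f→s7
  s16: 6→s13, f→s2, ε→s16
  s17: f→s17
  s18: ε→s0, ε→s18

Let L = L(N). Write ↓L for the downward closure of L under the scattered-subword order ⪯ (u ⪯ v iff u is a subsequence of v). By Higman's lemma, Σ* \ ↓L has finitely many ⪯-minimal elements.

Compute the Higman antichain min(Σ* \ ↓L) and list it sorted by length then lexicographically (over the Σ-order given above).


|Q|=19, |F|=1, |δ|=39 (18 ε).
min D↑ (2 st, q0=0, F={1}): 0:6→0,a→1,f→1,0→1 1:6→1,a→1,f→1,0→1 [Hopcroft].
'a': |S_i|=[10, 8] end={s0,s12,s13,s14,s15,s18,s3,s7} ∉↓L; 1/1 deletions ∈↓L.
'f': run [10, 8] end={s0,s12,s13,s14,s15,s18,s3,s7} rej; 1/1 single-dels accept.
'0': N↓-sim [10, 8] end={s0,s12,s13,s14,s15,s18,s3,s7} ∉↓L; 1/1 deletions ∈↓L.
3 minimals (antichain).

min(Σ*\↓L) = [a, f, 0].


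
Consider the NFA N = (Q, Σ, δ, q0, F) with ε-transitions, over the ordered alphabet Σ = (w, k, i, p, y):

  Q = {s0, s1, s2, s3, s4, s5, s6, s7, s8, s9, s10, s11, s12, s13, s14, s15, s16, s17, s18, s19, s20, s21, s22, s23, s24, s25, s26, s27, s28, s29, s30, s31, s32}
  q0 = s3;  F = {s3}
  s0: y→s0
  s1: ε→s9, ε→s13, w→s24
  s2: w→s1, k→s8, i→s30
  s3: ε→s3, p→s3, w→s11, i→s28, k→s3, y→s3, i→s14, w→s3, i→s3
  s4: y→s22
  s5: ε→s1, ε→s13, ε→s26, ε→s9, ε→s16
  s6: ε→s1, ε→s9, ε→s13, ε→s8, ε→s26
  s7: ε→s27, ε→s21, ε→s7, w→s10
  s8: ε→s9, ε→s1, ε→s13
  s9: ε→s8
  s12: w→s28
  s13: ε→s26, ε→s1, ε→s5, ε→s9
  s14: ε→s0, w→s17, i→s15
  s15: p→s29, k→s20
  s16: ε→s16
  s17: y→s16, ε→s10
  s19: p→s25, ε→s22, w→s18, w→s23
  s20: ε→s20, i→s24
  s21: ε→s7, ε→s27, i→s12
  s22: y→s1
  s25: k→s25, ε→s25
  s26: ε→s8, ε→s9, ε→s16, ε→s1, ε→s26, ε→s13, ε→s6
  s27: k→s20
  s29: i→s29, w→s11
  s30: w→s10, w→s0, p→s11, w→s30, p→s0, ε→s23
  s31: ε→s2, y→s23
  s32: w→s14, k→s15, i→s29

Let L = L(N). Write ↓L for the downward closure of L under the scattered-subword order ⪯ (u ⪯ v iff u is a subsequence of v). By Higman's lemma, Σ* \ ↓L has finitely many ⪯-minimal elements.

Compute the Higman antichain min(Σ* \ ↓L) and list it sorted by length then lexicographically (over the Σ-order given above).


|Q|=33, |F|=1, |δ|=81 (41 ε).
min D↑ (1 st, q0=0, F={}): 0:w→0,k→0,i→0,p→0,y→0 [Hopcroft].
L(D↑) = ∅; no obstructions.

Antichain: [].


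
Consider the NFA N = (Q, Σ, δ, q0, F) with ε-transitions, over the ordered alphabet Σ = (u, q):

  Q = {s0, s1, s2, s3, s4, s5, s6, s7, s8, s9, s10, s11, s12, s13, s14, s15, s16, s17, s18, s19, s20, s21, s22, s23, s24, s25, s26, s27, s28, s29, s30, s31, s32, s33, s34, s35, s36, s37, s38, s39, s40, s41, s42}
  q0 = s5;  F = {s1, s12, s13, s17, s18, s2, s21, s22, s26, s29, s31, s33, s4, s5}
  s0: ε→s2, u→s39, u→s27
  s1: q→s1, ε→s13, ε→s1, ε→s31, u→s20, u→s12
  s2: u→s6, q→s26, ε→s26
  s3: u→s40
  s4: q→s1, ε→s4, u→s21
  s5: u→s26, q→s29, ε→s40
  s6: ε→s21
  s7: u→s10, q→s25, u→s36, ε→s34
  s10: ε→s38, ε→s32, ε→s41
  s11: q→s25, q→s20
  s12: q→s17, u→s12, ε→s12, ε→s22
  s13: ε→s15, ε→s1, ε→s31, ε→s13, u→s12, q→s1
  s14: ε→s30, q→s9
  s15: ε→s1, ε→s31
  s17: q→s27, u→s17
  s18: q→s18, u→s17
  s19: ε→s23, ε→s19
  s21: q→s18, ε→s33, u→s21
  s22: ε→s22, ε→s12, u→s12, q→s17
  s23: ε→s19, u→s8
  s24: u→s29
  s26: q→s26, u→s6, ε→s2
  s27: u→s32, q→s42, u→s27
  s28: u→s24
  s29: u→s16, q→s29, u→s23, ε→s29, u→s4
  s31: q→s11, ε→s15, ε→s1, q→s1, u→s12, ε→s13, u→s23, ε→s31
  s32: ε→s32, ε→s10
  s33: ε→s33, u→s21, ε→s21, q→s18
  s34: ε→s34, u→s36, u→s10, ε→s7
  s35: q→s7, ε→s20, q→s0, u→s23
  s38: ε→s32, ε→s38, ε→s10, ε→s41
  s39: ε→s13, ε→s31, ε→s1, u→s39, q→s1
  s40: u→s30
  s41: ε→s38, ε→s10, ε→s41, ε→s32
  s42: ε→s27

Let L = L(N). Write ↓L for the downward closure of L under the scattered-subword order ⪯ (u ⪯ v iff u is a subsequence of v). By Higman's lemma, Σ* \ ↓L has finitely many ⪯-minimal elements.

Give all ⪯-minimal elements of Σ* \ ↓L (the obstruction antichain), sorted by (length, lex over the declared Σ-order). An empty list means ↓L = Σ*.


Antichain: [uuquq, ququqq].

|Q|=43, |F|=14, |δ|=108 (52 ε).
min D↑ (10 st, q0=0, F={9}): 0:u→1,q→2 1:u→3,q→1 2:u→4,q→2 3:u→3,q→5 4:u→3,q→6 5:u→7,q→5 6:u→8,q→6 7:u→7,q→9 8:u→8,q→7 9:u→9,q→9 (ε-aug+det+¬).
'uuquq': run [31, 28, 17, 8, 7, 6] end={s10,s27,s32,s38,s41,s42} rej; 5/5 del acc.
'ququqq': |S_i|=[31, 28, 25, 20, 13, 7, 6] end={s10,s27,s32,s38,s41,s42} — reject; 6/6 single-dels accept.
2 obstructions.


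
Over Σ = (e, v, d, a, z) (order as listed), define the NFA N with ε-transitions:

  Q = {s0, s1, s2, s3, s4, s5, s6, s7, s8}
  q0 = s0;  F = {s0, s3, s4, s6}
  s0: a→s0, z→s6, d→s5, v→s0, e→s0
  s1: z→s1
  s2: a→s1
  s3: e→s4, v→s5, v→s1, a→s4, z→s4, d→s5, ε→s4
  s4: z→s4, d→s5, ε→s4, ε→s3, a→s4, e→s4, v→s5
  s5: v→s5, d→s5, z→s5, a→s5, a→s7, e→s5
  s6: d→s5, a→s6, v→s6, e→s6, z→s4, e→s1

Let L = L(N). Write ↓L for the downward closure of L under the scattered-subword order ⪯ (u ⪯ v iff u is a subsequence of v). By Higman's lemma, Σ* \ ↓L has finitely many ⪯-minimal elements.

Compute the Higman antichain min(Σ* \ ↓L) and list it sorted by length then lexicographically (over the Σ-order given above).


Antichain: [d, zzv].

|Q|=9, |F|=4, |δ|=33 (3 ε).
min D↑ (4 st, q0=0, F={1}): 0:e→0,v→0,d→1,a→0,z→2 1:e→1,v→1,d→1,a→1,z→1 2:e→2,v→2,d→1,a→2,z→3 3:e→3,v→1,d→1,a→3,z→3.
'd': |S_i|=[7, 2] end={s5,s7} — reject; 1/1 single-dels accept.
'zzv': N↓-sim [7, 6, 5, 3] end={s1,s5,s7} rej; 3/3 del acc.
2 words, ⪯-incomp.


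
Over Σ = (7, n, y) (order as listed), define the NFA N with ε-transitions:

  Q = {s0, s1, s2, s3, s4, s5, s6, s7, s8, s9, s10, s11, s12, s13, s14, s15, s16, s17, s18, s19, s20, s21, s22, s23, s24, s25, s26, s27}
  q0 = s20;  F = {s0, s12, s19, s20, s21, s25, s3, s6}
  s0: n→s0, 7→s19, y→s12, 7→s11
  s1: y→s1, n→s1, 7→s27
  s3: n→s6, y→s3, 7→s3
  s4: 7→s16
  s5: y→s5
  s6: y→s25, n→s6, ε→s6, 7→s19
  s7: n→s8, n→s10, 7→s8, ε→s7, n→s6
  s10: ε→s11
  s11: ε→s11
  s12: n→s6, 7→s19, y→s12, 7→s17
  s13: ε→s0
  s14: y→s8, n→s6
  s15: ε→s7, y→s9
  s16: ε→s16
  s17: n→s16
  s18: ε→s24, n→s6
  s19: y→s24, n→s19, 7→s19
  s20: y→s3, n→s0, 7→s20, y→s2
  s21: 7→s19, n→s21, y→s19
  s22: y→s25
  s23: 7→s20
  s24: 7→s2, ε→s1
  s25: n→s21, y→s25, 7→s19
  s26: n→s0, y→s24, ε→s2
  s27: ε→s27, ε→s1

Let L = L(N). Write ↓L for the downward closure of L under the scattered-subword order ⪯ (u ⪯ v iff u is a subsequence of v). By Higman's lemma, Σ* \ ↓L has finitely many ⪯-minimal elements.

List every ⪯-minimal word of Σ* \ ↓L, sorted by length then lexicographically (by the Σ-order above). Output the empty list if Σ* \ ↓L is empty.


Antichain: [n7y, ynynyy].

|Q|=28, |F|=8, |δ|=58 (12 ε).
min D↑ (9 st, q0=0, F={6}): 0:7→0,n→1,y→2 1:7→3,n→1,y→4 2:7→2,n→5,y→2 3:7→3,n→3,y→6 4:7→3,n→5,y→4 5:7→3,n→5,y→7 6:7→6,n→6,y→6 7:7→3,n→8,y→7 8:7→3,n→8,y→3 (ε-aug+det+¬).
'n7y': run [15, 13, 8, 4] end={s1,s2,s24,s27} rej; 3/3 del acc.
'ynynyy': run [15, 12, 9, 7, 6, 5, 4] end={s1,s2,s24,s27} rej; 6/6 del acc.
2 words, ⪯-incomp.


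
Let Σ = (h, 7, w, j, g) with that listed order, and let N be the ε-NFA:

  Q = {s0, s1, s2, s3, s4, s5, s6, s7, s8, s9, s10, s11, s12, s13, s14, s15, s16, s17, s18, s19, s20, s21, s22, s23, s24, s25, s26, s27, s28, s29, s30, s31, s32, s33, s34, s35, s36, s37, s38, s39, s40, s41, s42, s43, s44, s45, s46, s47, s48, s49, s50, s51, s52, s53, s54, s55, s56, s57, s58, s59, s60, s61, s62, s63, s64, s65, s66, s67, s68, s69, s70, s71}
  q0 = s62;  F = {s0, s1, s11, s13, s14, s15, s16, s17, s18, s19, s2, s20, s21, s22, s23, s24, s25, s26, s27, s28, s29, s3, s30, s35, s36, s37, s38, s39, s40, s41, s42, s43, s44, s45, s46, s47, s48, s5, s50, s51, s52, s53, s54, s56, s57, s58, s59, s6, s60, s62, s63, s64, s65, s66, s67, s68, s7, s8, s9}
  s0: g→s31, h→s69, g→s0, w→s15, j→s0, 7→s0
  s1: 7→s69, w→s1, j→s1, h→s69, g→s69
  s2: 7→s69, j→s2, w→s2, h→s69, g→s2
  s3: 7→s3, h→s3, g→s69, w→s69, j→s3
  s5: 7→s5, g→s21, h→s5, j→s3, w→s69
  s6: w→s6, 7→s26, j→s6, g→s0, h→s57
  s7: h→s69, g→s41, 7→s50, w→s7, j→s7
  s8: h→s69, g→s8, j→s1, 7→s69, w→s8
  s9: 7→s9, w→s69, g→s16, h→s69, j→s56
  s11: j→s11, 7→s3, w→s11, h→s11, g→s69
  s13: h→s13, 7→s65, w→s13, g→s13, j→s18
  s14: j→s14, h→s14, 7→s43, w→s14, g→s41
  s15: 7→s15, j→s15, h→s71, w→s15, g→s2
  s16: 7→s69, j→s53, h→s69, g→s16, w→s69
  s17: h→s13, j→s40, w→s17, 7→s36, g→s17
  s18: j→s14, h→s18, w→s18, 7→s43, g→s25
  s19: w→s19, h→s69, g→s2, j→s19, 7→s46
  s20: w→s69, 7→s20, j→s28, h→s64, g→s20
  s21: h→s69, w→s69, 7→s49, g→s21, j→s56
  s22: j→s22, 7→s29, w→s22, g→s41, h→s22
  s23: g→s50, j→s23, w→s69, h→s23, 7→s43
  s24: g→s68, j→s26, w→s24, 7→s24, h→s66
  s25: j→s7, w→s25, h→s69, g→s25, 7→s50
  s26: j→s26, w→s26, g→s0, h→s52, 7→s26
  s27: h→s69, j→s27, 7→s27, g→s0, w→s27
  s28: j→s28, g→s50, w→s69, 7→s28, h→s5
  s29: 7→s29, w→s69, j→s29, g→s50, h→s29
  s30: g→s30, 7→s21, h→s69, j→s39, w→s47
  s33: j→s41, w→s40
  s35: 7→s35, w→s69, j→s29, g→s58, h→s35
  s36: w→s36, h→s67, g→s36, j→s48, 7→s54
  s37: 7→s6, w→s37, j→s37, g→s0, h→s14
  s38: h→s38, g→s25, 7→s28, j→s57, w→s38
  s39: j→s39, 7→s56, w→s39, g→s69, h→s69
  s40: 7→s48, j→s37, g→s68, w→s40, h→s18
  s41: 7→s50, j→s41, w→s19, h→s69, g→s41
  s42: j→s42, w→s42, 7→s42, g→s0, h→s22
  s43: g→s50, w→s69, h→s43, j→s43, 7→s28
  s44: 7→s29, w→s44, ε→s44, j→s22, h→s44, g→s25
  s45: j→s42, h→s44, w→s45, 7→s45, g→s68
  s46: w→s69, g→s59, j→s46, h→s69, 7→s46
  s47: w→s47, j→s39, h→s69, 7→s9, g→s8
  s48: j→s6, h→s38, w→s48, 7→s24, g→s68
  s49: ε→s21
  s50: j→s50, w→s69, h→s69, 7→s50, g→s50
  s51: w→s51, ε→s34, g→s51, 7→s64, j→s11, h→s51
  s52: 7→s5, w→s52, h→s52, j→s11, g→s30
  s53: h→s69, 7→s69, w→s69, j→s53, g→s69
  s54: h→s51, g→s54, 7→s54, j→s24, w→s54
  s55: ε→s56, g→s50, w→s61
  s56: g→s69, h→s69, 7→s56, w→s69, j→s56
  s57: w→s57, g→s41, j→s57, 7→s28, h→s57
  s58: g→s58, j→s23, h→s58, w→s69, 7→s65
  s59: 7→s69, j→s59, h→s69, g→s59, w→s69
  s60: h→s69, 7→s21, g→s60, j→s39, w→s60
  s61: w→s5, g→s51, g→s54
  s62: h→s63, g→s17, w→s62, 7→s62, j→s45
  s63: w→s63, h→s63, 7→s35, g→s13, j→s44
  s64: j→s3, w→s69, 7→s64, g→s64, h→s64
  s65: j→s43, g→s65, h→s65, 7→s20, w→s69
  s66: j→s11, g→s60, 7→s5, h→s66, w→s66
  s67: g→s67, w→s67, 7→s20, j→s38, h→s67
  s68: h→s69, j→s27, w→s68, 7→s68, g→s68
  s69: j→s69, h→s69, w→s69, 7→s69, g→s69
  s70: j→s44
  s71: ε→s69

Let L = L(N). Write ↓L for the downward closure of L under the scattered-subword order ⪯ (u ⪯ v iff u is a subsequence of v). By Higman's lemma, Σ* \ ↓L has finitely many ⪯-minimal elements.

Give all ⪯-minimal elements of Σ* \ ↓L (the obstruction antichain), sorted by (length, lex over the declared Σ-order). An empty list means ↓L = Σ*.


|Q|=72, |F|=59, |δ|=314 (5 ε).
min D↑ (60 st, q0=0, F={11}): 0:h→1,7→0,w→0,j→2,g→3 1:h→1,7→4,w→1,j→5,g→6 2:h→5,7→2,w→2,j→7,g→8 3:h→6,7→9,w→3,j→10,g→3 4:h→4,7→4,w→11,j→12,g→13 5:h→5,7→12,w→5,j→14,g→15 6:h→6,7→16,w→6,j→17,g→6 7:h→14,7→7,w→7,j→7,g→18 8:h→11,7→8,w→8,j→19,g→8 9:h→20,7→21,w→9,j→22,g→9 10:h→17,7→22,w→10,j→23,g→8 11:h→11,7→11,w→11,j→11,g→11 12:h→12,7→12,w→11,j→12,g→24 13:h→13,7→16,w→11,j→25,g→13 14:h→14,7→12,w→14,j→14,g→26 15:h→11,7→24,w→15,j→27,g→15 16:h→16,7→28,w→11,j→29,g→16 17:h→17,7→29,w→17,j→30,g→15 18:h→11,7→18,w→31,j→18,g→18 19:h→11,7→19,w→19,j→19,g→18 20:h→20,7→28,w→20,j→32,g→20 21:h→33,7→21,w→21,j→34,g→21 22:h→32,7→34,w→22,j→35,g→8 23:h→30,7→35,w→23,j→23,g→18 24:h→11,7→24,w→11,j→24,g→24 25:h→25,7→29,w→11,j→25,g→24 26:h→11,7→24,w→36,j→26,g→26 27:h→11,7→24,w→27,j→27,g→26 28:h→37,7→28,w→11,j→38,g→28 29:h→29,7→38,w→11,j→29,g→24 30:h→30,7→29,w→30,j→30,g→26 31:h→11,7→31,w→31,j→31,g→39 32:h→32,7→38,w→32,j→40,g→15 33:h→33,7→37,w→33,j→41,g→33 34:h→42,7→34,w→34,j→43,g→8 35:h→40,7→43,w→35,j→35,g→18 36:h→11,7→44,w→36,j→36,g→39 37:h→37,7→37,w→11,j→45,g→37 38:h→46,7→38,w→11,j→38,g→24 39:h→11,7→11,w→39,j→39,g→39 40:h→40,7→38,w→40,j→40,g→26 41:h→41,7→45,w→41,j→41,g→11 42:h→42,7→46,w→42,j→41,g→47 43:h→48,7→43,w→43,j→43,g→18 44:h→11,7→44,w→11,j→44,g→49 45:h→45,7→45,w→11,j→45,g→11 46:h→46,7→46,w→11,j→45,g→50 47:h→11,7→50,w→47,j→51,g→47 48:h→48,7→46,w→48,j→41,g→52 49:h→11,7→11,w→11,j→49,g→49 50:h→11,7→50,w→11,j→53,g→50 51:h→11,7→53,w→51,j→51,g→11 52:h→11,7→50,w→54,j→51,g→52 53:h→11,7→53,w→11,j→53,g→11 54:h→11,7→55,w→54,j→51,g→56 55:h→11,7→55,w→11,j→53,g→57 56:h→11,7→11,w→56,j→58,g→56 57:h→11,7→11,w→11,j→59,g→57 58:h→11,7→11,w→58,j→58,g→11 59:h→11,7→11,w→11,j→59,g→11 [Hopcroft].
'h7w': |S_i|=[64, 47, 21, 1] end={s69} — reject; 3/3 deletions ∈↓L.
'jgh': run [64, 50, 27, 2] end={s69,s71} — reject; 3/3 deletions ∈↓L.
'jjgwg7': run [64, 50, 39, 22, 15, 7, 1] end={s69} ∉↓L; 6/6 single-dels accept.
'g77hjg': |S_i|=[64, 56, 48, 36, 22, 7, 1] end={s69} ∉↓L; 6/6 deletions ∈↓L.
4 minimals (antichain).

min(Σ*\↓L) = [h7w, jgh, jjgwg7, g77hjg].


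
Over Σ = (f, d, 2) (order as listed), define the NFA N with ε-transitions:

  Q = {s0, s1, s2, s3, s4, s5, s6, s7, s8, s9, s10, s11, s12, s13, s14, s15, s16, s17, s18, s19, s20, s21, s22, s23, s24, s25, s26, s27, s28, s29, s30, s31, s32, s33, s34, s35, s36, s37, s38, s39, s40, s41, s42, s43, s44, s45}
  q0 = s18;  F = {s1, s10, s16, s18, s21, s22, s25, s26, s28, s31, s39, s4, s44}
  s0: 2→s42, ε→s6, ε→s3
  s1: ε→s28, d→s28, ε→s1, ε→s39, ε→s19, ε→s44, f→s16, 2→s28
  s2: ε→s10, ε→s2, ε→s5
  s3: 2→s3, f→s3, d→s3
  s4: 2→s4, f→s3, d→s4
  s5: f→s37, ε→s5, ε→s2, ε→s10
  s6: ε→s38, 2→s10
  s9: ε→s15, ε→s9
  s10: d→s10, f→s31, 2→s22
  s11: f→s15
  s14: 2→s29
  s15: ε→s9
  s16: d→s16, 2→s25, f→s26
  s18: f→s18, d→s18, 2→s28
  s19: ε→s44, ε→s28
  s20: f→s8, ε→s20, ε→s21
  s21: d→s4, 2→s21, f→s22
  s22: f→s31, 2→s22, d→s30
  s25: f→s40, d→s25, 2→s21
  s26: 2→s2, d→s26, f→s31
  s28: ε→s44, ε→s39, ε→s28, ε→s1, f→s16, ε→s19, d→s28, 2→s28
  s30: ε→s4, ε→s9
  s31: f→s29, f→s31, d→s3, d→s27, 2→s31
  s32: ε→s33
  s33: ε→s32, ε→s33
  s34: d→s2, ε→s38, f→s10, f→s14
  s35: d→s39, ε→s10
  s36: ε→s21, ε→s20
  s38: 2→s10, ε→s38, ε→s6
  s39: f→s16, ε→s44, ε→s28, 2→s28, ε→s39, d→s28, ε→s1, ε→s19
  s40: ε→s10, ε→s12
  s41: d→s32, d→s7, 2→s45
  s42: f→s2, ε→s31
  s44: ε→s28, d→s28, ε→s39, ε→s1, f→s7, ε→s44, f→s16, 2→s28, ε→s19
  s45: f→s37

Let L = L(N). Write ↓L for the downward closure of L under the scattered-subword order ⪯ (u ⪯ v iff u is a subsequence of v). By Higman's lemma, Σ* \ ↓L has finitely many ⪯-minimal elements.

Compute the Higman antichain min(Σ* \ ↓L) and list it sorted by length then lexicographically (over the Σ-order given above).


Antichain: [2fffd, 2f22df].

|Q|=46, |F|=13, |δ|=111 (50 ε).
min D↑ (11 st, q0=0, F={8}): 0:f→0,d→0,2→1 1:f→2,d→1,2→1 2:f→3,d→2,2→4 3:f→5,d→3,2→6 4:f→6,d→4,2→7 5:f→5,d→8,2→5 6:f→5,d→6,2→9 7:f→9,d→10,2→7 8:f→8,d→8,2→8 9:f→5,d→10,2→9 10:f→8,d→10,2→10 (ε-aug+det+¬).
'2fffd': run [26, 25, 20, 16, 5, 2] end={s27,s3} rej; 5/5 deletions ∈↓L.
'2f22df': |S_i|=[26, 25, 20, 17, 10, 6, 1] end={s3} — reject; 6/6 del acc.
2 minimals (antichain).


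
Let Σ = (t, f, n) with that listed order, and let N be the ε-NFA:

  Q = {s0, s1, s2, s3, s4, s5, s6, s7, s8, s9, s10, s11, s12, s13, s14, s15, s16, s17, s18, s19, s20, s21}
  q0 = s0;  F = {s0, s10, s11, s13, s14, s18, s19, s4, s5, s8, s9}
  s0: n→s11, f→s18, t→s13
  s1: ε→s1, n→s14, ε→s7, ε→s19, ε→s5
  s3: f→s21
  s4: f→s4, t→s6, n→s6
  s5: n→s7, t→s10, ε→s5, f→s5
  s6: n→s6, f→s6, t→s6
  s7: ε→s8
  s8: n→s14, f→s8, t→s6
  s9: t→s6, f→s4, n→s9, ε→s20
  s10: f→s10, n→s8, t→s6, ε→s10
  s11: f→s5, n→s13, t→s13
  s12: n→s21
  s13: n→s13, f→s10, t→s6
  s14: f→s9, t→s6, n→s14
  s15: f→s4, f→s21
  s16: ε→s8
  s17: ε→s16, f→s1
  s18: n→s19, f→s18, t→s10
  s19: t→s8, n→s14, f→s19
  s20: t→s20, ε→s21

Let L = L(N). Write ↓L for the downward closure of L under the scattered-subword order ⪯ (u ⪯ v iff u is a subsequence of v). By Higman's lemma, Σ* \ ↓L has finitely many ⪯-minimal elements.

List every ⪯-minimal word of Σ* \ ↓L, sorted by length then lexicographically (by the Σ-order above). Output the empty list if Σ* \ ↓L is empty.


|Q|=22, |F|=11, |δ|=54 (11 ε).
min D↑ (12 st, q0=0, F={4}): 0:t→1,f→2,n→3 1:t→4,f→5,n→1 2:t→5,f→2,n→6 3:t→1,f→7,n→1 4:t→4,f→4,n→4 5:t→4,f→5,n→8 6:t→8,f→6,n→9 7:t→5,f→7,n→8 8:t→4,f→8,n→9 9:t→4,f→10,n→9 10:t→4,f→11,n→10 11:t→4,f→11,n→4.
'tt': N↓-sim [15, 9, 3] end={s20,s21,s6} rej; 2/2 deletions ∈↓L.
'nnt': |S_i|=[15, 13, 10, 3] end={s20,s21,s6} rej; 3/3 deletions ∈↓L.
'fnnffn': |S_i|=[15, 12, 9, 6, 5, 2, 1] end={s6} rej; 6/6 deletions ∈↓L.
3 obstructions.

min(Σ*\↓L) = [tt, nnt, fnnffn].


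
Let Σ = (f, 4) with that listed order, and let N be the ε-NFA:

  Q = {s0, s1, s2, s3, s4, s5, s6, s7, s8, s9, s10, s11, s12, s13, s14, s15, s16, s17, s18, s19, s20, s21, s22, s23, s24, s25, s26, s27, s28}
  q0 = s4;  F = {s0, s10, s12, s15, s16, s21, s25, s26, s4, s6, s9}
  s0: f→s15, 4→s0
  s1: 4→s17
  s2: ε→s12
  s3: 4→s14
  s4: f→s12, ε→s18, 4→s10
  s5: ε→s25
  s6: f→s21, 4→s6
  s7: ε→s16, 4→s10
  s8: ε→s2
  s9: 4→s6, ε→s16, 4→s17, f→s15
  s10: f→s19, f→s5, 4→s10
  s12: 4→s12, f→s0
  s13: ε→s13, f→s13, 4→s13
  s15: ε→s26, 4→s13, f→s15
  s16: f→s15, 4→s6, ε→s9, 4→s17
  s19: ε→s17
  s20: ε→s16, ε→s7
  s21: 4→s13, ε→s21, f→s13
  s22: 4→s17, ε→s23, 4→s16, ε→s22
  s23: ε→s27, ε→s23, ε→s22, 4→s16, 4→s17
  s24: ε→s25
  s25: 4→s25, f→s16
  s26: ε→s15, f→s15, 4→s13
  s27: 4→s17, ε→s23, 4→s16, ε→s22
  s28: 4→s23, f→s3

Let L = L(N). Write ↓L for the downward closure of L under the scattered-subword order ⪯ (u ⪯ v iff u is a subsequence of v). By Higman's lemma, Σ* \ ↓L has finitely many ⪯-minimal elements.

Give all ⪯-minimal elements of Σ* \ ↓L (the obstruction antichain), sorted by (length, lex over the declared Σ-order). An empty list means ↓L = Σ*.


min(Σ*\↓L) = [fff4, 4ff4ff].

|Q|=29, |F|=11, |δ|=60 (22 ε).
min D↑ (10 st, q0=0, F={7}): 0:f→1,4→2 1:f→3,4→1 2:f→4,4→2 3:f→5,4→3 4:f→6,4→4 5:f→5,4→7 6:f→5,4→8 7:f→7,4→7 8:f→9,4→8 9:f→7,4→7 (ε-aug+det+¬).
'fff4': N↓-sim [16, 13, 9, 4, 1] end={s13} — reject; 4/4 deletions ∈↓L.
'4ff4ff': run [16, 14, 12, 8, 4, 2, 1] end={s13} — reject; 6/6 single-dels accept.
2 words, ⪯-incomp.


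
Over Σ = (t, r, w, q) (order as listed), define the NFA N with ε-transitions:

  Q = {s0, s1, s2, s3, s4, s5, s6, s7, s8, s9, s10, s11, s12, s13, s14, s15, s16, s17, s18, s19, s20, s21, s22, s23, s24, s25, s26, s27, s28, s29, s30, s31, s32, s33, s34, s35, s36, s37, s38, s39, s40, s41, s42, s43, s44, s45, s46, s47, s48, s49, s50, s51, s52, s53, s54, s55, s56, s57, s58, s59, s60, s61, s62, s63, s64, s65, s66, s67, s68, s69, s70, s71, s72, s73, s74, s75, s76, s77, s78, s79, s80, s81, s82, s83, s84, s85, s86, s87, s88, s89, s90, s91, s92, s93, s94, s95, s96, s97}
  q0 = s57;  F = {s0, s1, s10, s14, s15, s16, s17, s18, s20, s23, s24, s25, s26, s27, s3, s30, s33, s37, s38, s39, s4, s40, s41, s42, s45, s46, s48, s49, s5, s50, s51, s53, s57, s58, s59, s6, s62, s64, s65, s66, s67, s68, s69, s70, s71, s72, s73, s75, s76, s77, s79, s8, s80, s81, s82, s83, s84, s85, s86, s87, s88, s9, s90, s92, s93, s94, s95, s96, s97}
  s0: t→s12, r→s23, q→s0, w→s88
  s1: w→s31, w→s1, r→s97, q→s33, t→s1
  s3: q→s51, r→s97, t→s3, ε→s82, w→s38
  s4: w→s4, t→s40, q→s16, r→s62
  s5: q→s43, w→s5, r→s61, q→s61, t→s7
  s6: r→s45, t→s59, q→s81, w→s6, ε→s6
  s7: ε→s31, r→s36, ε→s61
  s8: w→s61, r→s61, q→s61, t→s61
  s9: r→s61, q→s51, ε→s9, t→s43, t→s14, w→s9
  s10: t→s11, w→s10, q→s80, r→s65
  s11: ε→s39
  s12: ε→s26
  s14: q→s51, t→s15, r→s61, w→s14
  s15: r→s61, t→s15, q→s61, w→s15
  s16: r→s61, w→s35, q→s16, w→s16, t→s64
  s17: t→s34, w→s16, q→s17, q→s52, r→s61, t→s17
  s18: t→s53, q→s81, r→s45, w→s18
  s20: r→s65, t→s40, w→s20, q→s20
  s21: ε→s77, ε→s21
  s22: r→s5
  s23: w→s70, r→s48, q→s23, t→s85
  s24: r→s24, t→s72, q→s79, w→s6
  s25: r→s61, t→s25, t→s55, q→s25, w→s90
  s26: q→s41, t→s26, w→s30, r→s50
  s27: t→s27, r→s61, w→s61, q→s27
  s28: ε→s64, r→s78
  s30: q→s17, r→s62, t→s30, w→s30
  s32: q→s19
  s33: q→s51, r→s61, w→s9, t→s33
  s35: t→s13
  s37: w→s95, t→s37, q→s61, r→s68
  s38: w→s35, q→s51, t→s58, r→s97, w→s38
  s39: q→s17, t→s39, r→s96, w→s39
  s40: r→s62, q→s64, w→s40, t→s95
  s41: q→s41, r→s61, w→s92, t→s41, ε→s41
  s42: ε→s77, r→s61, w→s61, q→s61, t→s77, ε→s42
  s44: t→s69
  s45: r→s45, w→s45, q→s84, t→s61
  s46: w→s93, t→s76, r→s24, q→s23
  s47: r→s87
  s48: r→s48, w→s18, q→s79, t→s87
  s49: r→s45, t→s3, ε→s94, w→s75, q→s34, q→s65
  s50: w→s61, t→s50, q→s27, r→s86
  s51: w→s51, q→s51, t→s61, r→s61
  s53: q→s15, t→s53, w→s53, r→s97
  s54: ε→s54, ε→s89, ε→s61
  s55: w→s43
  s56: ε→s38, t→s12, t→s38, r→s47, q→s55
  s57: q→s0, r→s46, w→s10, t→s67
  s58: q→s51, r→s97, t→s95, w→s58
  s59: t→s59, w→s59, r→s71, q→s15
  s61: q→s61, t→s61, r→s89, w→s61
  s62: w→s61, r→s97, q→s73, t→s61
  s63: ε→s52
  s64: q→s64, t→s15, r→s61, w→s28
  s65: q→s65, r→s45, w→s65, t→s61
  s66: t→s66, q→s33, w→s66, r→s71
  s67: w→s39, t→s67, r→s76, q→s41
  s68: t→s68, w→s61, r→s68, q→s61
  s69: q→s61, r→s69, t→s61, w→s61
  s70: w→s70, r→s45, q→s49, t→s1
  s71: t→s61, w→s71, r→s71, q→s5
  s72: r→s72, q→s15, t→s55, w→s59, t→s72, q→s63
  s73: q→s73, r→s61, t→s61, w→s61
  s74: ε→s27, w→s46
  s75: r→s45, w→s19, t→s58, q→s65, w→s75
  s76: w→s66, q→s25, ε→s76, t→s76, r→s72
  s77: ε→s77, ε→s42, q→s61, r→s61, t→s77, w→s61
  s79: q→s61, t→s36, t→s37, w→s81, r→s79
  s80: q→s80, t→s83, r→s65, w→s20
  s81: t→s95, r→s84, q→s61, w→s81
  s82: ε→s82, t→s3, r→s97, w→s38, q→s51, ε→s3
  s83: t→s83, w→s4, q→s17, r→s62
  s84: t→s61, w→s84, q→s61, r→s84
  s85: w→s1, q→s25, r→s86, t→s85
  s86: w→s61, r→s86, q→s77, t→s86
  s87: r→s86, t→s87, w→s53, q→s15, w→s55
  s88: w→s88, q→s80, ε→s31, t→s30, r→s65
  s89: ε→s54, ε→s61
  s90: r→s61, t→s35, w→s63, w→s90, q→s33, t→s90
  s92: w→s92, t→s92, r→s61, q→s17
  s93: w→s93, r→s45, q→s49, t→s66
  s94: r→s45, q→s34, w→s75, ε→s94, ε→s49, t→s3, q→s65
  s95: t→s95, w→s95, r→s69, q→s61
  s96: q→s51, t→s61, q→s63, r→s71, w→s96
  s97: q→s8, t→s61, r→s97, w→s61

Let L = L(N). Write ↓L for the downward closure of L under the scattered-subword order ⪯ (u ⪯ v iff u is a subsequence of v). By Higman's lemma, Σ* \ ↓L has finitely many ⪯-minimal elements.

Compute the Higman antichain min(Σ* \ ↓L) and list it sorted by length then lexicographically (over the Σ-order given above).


|Q|=98, |F|=69, |δ|=341 (30 ε).
min D↑ (67 st, q0=0, F={20}): 0:t→1,r→2,w→3,q→4 1:t→1,r→5,w→6,q→7 2:t→5,r→8,w→9,q→10 3:t→6,r→11,w→3,q→12 4:t→13,r→10,w→14,q→4 5:t→5,r→15,w→16,q→17 6:t→6,r→18,w→6,q→19 7:t→7,r→20,w→21,q→7 8:t→15,r→8,w→22,q→23 9:t→16,r→24,w→9,q→25 10:t→26,r→27,w→28,q→10 11:t→20,r→24,w→11,q→11 12:t→29,r→11,w→30,q→12 13:t→13,r→31,w→32,q→7 14:t→32,r→11,w→14,q→12 15:t→15,r→15,w→33,q→34 16:t→16,r→35,w→16,q→36 17:t→17,r→20,w→37,q→17 18:t→20,r→35,w→18,q→38 19:t→19,r→20,w→39,q→19 20:t→20,r→20,w→20,q→20 21:t→21,r→20,w→21,q→19 22:t→33,r→24,w→22,q→40 23:t→41,r→23,w→40,q→20 24:t→20,r→24,w→24,q→42 25:t→43,r→24,w→44,q→11 26:t→26,r→45,w→46,q→17 27:t→47,r→27,w→48,q→23 28:t→46,r→24,w→28,q→25 29:t→29,r→49,w→50,q→19 30:t→51,r→11,w→30,q→30 31:t→31,r→45,w→20,q→52 32:t→32,r→49,w→32,q→19 33:t→33,r→35,w→33,q→34 34:t→34,r→20,w→34,q→20 35:t→20,r→35,w→35,q→53 36:t→36,r→20,w→54,q→38 37:t→37,r→20,w→37,q→36 38:t→20,r→20,w→38,q→38 39:t→55,r→20,w→39,q→39 40:t→56,r→42,w→40,q→20 41:t→41,r→57,w→56,q→20 42:t→20,r→42,w→42,q→20 43:t→43,r→58,w→59,q→38 44:t→60,r→24,w→44,q→11 45:t→45,r→45,w→20,q→61 46:t→46,r→58,w→46,q→36 47:t→47,r→45,w→62,q→34 48:t→62,r→24,w→48,q→40 49:t→20,r→58,w→20,q→63 50:t→51,r→49,w→50,q→39 51:t→56,r→49,w→51,q→55 52:t→52,r→20,w→20,q→52 53:t→20,r→20,w→53,q→20 54:t→64,r→20,w→54,q→38 55:t→34,r→20,w→55,q→55 56:t→56,r→65,w→56,q→20 57:t→57,r→57,w→20,q→20 58:t→20,r→58,w→20,q→66 59:t→60,r→58,w→59,q→38 60:t→56,r→58,w→60,q→38 61:t→61,r→20,w→20,q→20 62:t→62,r→58,w→62,q→34 63:t→20,r→20,w→20,q→63 64:t→34,r→20,w→64,q→38 65:t→20,r→65,w→20,q→20 66:t→20,r→20,w→20,q→20 (ε-aug+det+¬).
'tqr': |S_i|=[87, 64, 33, 5] end={s36,s54,s61,s78,s89} — reject; 3/3 del acc.
'wrt': run [87, 64, 22, 6] end={s31,s36,s54,s61,s7,s89} ∉↓L; 3/3 deletions ∈↓L.
'rrqq': N↓-sim [87, 66, 34, 21, 4] end={s43,s54,s61,s89} ∉↓L; 4/4 del acc.
'qtrw': |S_i|=[87, 72, 54, 16, 3] end={s54,s61,s89} rej; 4/4 deletions ∈↓L.
'rwqqt': |S_i|=[87, 66, 46, 34, 10, 3] end={s54,s61,s89} rej; 5/5 single-dels accept.
'wqwttq': run [87, 64, 46, 35, 22, 6, 3] end={s54,s61,s89} ∉↓L; 6/6 del acc.
6 words, ⪯-incomp.

A = [tqr, wrt, rrqq, qtrw, rwqqt, wqwttq].


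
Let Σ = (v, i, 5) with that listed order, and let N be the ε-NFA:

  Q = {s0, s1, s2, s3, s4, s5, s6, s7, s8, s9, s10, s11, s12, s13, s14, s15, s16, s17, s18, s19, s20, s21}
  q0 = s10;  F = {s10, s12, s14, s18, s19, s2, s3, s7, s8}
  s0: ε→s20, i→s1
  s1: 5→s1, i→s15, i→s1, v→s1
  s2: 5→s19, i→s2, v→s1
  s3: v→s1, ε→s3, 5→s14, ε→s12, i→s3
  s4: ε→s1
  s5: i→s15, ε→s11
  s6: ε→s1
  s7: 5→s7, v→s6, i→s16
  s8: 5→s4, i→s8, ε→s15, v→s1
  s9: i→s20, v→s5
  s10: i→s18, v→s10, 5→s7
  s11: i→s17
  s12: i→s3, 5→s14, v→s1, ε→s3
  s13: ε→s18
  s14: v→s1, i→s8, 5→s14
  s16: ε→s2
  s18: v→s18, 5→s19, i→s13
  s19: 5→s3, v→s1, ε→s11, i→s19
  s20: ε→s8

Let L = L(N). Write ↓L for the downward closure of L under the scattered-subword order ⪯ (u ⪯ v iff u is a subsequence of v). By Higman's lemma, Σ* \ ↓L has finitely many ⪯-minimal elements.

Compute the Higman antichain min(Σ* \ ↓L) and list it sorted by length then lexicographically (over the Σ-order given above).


Antichain: [5v, i555i5].

|Q|=22, |F|=9, |δ|=48 (12 ε).
min D↑ (9 st, q0=0, F={4}): 0:v→0,i→1,5→2 1:v→1,i→1,5→3 2:v→4,i→5,5→2 3:v→4,i→3,5→6 4:v→4,i→4,5→4 5:v→4,i→5,5→3 6:v→4,i→6,5→7 7:v→4,i→8,5→7 8:v→4,i→8,5→4 (ε-aug+det+¬).
'5v': N↓-sim [17, 14, 3] end={s1,s15,s6} — reject; 2/2 deletions ∈↓L.
'i555i5': run [17, 14, 10, 7, 5, 4, 3] end={s1,s15,s4} ∉↓L; 6/6 del acc.
2 words, ⪯-incomp.


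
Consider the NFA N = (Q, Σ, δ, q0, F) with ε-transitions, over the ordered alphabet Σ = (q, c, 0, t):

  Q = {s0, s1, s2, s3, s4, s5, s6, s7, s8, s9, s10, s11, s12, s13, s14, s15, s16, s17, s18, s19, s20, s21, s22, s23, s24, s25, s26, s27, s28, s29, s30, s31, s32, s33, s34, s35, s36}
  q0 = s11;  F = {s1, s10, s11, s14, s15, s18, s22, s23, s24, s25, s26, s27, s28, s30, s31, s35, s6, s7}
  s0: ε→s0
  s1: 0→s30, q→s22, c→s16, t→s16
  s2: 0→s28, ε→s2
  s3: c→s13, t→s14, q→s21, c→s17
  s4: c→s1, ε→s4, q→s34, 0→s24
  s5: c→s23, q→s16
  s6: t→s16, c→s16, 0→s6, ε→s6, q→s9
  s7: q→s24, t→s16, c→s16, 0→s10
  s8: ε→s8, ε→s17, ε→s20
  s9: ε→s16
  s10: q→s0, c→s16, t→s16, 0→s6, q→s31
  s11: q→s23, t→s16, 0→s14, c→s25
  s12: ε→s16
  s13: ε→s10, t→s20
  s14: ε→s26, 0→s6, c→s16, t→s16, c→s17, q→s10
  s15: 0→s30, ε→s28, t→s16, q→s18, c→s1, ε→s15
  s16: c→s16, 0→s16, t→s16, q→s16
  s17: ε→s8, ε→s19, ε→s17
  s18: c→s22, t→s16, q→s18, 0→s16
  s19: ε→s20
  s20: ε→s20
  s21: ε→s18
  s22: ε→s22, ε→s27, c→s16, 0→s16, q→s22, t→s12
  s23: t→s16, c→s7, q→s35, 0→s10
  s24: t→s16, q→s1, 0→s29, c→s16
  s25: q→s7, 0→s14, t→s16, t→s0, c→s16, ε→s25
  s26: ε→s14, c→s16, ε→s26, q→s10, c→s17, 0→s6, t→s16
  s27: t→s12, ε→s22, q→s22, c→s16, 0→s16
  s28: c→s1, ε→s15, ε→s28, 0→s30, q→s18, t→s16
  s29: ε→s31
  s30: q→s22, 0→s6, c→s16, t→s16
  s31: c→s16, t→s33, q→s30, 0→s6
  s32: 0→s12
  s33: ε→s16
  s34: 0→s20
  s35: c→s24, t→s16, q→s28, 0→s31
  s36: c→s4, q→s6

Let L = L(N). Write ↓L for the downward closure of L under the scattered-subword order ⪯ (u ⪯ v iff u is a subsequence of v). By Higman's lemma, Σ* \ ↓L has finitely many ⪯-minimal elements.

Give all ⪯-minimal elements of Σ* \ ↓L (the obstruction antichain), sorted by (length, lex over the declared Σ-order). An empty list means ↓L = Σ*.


min(Σ*\↓L) = [t, cc, 0c, 00q, qqqq0].

|Q|=37, |F|=18, |δ|=124 (29 ε).
min D↑ (16 st, q0=0, F={4}): 0:q→1,c→2,0→3,t→4 1:q→5,c→6,0→7,t→4 2:q→6,c→4,0→3,t→4 3:q→7,c→4,0→8,t→4 4:q→4,c→4,0→4,t→4 5:q→9,c→10,0→11,t→4 6:q→10,c→4,0→7,t→4 7:q→11,c→4,0→8,t→4 8:q→4,c→4,0→8,t→4 9:q→12,c→13,0→14,t→4 10:q→13,c→4,0→11,t→4 11:q→14,c→4,0→8,t→4 12:q→12,c→15,0→4,t→4 13:q→15,c→4,0→14,t→4 14:q→15,c→4,0→8,t→4 15:q→15,c→4,0→4,t→4.
't': N↓-sim [28, 4] end={s0,s12,s16,s33} ∉↓L; 1/1 del acc.
'cc': N↓-sim [28, 22, 5] end={s16,s17,s19,s20,s8} ∉↓L; 2/2 single-dels accept.
'0c': run [28, 18, 5] end={s16,s17,s19,s20,s8} ∉↓L; 2/2 del acc.
'00q': run [28, 18, 3, 2] end={s16,s9} rej; 3/3 single-dels accept.
'qqqq0': N↓-sim [28, 20, 17, 11, 6, 1] end={s16} — reject; 5/5 deletions ∈↓L.
5 words, ⪯-incomp.
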